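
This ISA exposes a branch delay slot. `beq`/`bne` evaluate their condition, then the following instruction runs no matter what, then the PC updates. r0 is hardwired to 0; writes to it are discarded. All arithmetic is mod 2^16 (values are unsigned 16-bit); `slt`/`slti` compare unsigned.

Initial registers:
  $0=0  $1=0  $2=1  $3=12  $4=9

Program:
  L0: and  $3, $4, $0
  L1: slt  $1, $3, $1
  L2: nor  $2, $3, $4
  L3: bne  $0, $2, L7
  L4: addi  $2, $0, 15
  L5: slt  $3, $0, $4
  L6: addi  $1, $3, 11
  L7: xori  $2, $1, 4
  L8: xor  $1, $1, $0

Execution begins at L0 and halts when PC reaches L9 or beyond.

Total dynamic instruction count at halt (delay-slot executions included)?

  step pc=0: and  $3, $4, $0  regs=(0,0,1,0,9)
  step pc=1: slt  $1, $3, $1  regs=(0,0,1,0,9)
  step pc=2: nor  $2, $3, $4  regs=(0,0,65526,0,9)
  step pc=3: bne  $0, $2, L7  cond=T  regs=(0,0,65526,0,9)
  step pc=4: addi  $2, $0, 15  regs=(0,0,15,0,9)
  step pc=7: xori  $2, $1, 4  regs=(0,0,4,0,9)
  step pc=8: xor  $1, $1, $0  regs=(0,0,4,0,9)

7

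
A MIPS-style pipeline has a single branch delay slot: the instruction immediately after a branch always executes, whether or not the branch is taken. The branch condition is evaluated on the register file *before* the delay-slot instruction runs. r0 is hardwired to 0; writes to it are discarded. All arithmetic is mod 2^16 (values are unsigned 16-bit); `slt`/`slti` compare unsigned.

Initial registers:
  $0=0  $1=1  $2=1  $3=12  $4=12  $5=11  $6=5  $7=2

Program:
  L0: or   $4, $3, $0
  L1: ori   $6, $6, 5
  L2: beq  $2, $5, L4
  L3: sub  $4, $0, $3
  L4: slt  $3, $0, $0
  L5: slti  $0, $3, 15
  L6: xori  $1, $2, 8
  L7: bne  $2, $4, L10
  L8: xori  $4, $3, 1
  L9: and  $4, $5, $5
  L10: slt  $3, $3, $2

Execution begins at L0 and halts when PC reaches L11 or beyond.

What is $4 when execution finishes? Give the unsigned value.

1

  step pc=0: or   $4, $3, $0  regs=(0,1,1,12,12,11,5,2)
  step pc=1: ori   $6, $6, 5  regs=(0,1,1,12,12,11,5,2)
  step pc=2: beq  $2, $5, L4  cond=F  regs=(0,1,1,12,12,11,5,2)
  step pc=3: sub  $4, $0, $3  regs=(0,1,1,12,65524,11,5,2)
  step pc=4: slt  $3, $0, $0  regs=(0,1,1,0,65524,11,5,2)
  step pc=5: slti  $0, $3, 15  regs=(0,1,1,0,65524,11,5,2)
  step pc=6: xori  $1, $2, 8  regs=(0,9,1,0,65524,11,5,2)
  step pc=7: bne  $2, $4, L10  cond=T  regs=(0,9,1,0,65524,11,5,2)
  step pc=8: xori  $4, $3, 1  regs=(0,9,1,0,1,11,5,2)
  step pc=10: slt  $3, $3, $2  regs=(0,9,1,1,1,11,5,2)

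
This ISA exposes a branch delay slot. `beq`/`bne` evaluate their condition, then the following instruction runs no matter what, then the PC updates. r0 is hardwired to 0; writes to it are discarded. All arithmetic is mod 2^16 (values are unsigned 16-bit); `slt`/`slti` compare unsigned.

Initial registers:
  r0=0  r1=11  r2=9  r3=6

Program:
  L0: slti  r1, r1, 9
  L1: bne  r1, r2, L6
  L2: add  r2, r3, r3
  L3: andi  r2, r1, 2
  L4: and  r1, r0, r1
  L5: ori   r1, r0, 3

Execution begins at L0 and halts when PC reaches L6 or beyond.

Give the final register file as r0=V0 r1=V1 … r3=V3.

  step pc=0: slti  r1, r1, 9  regs=(0,0,9,6)
  step pc=1: bne  r1, r2, L6  cond=T  regs=(0,0,9,6)
  step pc=2: add  r2, r3, r3  regs=(0,0,12,6)

r0=0 r1=0 r2=12 r3=6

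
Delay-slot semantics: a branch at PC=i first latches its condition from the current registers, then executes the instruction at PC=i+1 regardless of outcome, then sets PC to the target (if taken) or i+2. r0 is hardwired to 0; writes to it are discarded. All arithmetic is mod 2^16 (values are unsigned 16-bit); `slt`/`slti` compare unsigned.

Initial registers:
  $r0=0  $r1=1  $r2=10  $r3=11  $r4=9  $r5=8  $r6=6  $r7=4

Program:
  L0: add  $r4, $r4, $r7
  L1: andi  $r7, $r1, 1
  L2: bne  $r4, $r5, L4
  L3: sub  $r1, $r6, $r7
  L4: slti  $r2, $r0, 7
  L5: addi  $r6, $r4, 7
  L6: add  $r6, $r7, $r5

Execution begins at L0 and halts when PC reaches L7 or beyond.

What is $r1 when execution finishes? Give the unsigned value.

[0] add  $r4, $r4, $r7  →  {$r0:0, $r1:1, $r2:10, $r3:11, $r4:13, $r5:8, $r6:6, $r7:4}
[1] andi  $r7, $r1, 1  →  {$r0:0, $r1:1, $r2:10, $r3:11, $r4:13, $r5:8, $r6:6, $r7:1}
[2] bne  $r4, $r5, L4  →  {$r0:0, $r1:1, $r2:10, $r3:11, $r4:13, $r5:8, $r6:6, $r7:1}  ⟨branch taken⟩
[3] sub  $r1, $r6, $r7  →  {$r0:0, $r1:5, $r2:10, $r3:11, $r4:13, $r5:8, $r6:6, $r7:1}
[4] slti  $r2, $r0, 7  →  {$r0:0, $r1:5, $r2:1, $r3:11, $r4:13, $r5:8, $r6:6, $r7:1}
[5] addi  $r6, $r4, 7  →  {$r0:0, $r1:5, $r2:1, $r3:11, $r4:13, $r5:8, $r6:20, $r7:1}
[6] add  $r6, $r7, $r5  →  {$r0:0, $r1:5, $r2:1, $r3:11, $r4:13, $r5:8, $r6:9, $r7:1}

5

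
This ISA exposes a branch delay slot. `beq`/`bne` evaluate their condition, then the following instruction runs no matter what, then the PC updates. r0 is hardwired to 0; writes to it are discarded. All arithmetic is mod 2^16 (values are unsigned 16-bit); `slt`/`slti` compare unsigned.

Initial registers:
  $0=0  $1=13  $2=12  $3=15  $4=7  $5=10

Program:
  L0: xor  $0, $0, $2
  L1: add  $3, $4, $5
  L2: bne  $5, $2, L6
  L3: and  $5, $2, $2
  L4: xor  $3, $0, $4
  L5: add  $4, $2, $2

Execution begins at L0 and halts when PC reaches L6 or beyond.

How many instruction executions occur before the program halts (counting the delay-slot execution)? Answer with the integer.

#0 xor  $0, $0, $2 ; 0/13/12/15/7/10
#1 add  $3, $4, $5 ; 0/13/12/17/7/10
#2 bne  $5, $2, L6 ; 0/13/12/17/7/10 ; →target
#3 and  $5, $2, $2 ; 0/13/12/17/7/12

4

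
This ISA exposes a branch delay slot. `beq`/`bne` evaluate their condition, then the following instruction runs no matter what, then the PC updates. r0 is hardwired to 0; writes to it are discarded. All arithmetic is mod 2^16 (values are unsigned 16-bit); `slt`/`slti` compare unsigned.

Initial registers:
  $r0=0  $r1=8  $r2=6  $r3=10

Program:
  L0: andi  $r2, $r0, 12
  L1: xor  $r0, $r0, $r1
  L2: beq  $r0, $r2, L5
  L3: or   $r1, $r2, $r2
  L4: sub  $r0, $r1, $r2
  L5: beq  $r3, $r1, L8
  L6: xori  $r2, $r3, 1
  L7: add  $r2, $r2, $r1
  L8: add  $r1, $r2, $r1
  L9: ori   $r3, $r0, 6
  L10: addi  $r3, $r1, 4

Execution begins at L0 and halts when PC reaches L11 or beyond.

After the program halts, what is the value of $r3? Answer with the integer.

[0] andi  $r2, $r0, 12  →  {$r0:0, $r1:8, $r2:0, $r3:10}
[1] xor  $r0, $r0, $r1  →  {$r0:0, $r1:8, $r2:0, $r3:10}
[2] beq  $r0, $r2, L5  →  {$r0:0, $r1:8, $r2:0, $r3:10}  ⟨branch taken⟩
[3] or   $r1, $r2, $r2  →  {$r0:0, $r1:0, $r2:0, $r3:10}
[5] beq  $r3, $r1, L8  →  {$r0:0, $r1:0, $r2:0, $r3:10}  ⟨branch fallthrough⟩
[6] xori  $r2, $r3, 1  →  {$r0:0, $r1:0, $r2:11, $r3:10}
[7] add  $r2, $r2, $r1  →  {$r0:0, $r1:0, $r2:11, $r3:10}
[8] add  $r1, $r2, $r1  →  {$r0:0, $r1:11, $r2:11, $r3:10}
[9] ori   $r3, $r0, 6  →  {$r0:0, $r1:11, $r2:11, $r3:6}
[10] addi  $r3, $r1, 4  →  {$r0:0, $r1:11, $r2:11, $r3:15}

15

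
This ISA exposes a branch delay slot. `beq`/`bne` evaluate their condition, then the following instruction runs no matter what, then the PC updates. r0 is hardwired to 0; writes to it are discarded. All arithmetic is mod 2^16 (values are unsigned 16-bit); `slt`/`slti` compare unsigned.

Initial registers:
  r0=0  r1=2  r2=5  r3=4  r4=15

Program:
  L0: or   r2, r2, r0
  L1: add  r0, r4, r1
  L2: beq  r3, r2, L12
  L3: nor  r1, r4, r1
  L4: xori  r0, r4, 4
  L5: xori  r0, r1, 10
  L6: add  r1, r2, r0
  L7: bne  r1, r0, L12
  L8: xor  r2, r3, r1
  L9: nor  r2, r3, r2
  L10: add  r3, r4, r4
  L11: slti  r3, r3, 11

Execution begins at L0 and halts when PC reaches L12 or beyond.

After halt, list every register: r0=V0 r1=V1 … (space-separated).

r0=0 r1=5 r2=1 r3=4 r4=15

PC=0  or   r2, r2, r0        | r0=0 r1=2 r2=5 r3=4 r4=15
PC=1  add  r0, r4, r1        | r0=0 r1=2 r2=5 r3=4 r4=15
PC=2  beq  r3, r2, L12       | r0=0 r1=2 r2=5 r3=4 r4=15  [not taken]
PC=3  nor  r1, r4, r1        | r0=0 r1=65520 r2=5 r3=4 r4=15
PC=4  xori  r0, r4, 4        | r0=0 r1=65520 r2=5 r3=4 r4=15
PC=5  xori  r0, r1, 10       | r0=0 r1=65520 r2=5 r3=4 r4=15
PC=6  add  r1, r2, r0        | r0=0 r1=5 r2=5 r3=4 r4=15
PC=7  bne  r1, r0, L12       | r0=0 r1=5 r2=5 r3=4 r4=15  [TAKEN]
PC=8  xor  r2, r3, r1        | r0=0 r1=5 r2=1 r3=4 r4=15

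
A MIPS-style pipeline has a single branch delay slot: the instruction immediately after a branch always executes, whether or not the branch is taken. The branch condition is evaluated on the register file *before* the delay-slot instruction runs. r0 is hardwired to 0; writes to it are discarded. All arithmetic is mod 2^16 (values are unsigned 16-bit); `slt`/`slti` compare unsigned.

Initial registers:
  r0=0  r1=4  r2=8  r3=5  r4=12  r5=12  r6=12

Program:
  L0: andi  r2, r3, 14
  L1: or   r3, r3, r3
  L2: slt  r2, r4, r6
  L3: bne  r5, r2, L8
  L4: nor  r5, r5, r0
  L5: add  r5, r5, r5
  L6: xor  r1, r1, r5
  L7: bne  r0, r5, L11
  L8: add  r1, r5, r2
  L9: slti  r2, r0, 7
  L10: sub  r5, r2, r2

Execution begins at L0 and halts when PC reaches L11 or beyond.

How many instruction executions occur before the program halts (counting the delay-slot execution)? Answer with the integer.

[0] andi  r2, r3, 14  →  {r0:0, r1:4, r2:4, r3:5, r4:12, r5:12, r6:12}
[1] or   r3, r3, r3  →  {r0:0, r1:4, r2:4, r3:5, r4:12, r5:12, r6:12}
[2] slt  r2, r4, r6  →  {r0:0, r1:4, r2:0, r3:5, r4:12, r5:12, r6:12}
[3] bne  r5, r2, L8  →  {r0:0, r1:4, r2:0, r3:5, r4:12, r5:12, r6:12}  ⟨branch taken⟩
[4] nor  r5, r5, r0  →  {r0:0, r1:4, r2:0, r3:5, r4:12, r5:65523, r6:12}
[8] add  r1, r5, r2  →  {r0:0, r1:65523, r2:0, r3:5, r4:12, r5:65523, r6:12}
[9] slti  r2, r0, 7  →  {r0:0, r1:65523, r2:1, r3:5, r4:12, r5:65523, r6:12}
[10] sub  r5, r2, r2  →  {r0:0, r1:65523, r2:1, r3:5, r4:12, r5:0, r6:12}

8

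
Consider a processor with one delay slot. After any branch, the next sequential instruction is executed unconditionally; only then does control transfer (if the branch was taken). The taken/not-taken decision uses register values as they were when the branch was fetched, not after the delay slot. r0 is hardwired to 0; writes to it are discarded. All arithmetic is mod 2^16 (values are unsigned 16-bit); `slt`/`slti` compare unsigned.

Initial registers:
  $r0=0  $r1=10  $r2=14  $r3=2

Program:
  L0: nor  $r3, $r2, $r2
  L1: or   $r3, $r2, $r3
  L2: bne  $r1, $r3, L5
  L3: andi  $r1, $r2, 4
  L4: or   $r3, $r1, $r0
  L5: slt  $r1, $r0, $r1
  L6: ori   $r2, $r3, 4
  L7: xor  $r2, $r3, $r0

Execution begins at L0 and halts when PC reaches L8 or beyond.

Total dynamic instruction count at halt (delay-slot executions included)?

7

  step pc=0: nor  $r3, $r2, $r2  regs=(0,10,14,65521)
  step pc=1: or   $r3, $r2, $r3  regs=(0,10,14,65535)
  step pc=2: bne  $r1, $r3, L5  cond=T  regs=(0,10,14,65535)
  step pc=3: andi  $r1, $r2, 4  regs=(0,4,14,65535)
  step pc=5: slt  $r1, $r0, $r1  regs=(0,1,14,65535)
  step pc=6: ori   $r2, $r3, 4  regs=(0,1,65535,65535)
  step pc=7: xor  $r2, $r3, $r0  regs=(0,1,65535,65535)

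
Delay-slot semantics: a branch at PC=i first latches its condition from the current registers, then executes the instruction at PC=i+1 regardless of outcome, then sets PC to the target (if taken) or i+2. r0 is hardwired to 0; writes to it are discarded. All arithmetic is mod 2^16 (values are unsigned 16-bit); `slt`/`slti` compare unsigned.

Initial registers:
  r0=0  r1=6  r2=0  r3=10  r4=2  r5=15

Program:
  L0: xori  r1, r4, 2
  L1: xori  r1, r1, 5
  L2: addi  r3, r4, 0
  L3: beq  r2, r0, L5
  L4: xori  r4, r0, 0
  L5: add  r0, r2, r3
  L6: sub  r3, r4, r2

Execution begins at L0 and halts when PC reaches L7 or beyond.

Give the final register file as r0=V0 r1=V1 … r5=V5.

r0=0 r1=5 r2=0 r3=0 r4=0 r5=15

#0 xori  r1, r4, 2 ; 0/0/0/10/2/15
#1 xori  r1, r1, 5 ; 0/5/0/10/2/15
#2 addi  r3, r4, 0 ; 0/5/0/2/2/15
#3 beq  r2, r0, L5 ; 0/5/0/2/2/15 ; →target
#4 xori  r4, r0, 0 ; 0/5/0/2/0/15
#5 add  r0, r2, r3 ; 0/5/0/2/0/15
#6 sub  r3, r4, r2 ; 0/5/0/0/0/15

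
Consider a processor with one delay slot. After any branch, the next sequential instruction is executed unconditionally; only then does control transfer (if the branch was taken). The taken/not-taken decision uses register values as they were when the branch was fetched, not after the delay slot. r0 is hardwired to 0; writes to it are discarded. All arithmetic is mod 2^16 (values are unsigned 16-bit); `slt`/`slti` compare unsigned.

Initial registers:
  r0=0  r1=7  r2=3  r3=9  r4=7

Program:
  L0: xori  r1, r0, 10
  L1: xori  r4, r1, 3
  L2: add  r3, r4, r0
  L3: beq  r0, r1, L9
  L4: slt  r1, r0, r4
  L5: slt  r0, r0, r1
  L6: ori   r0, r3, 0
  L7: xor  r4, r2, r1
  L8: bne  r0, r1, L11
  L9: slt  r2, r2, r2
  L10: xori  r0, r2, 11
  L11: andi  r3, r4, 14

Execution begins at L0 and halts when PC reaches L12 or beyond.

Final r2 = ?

0

#0 xori  r1, r0, 10 ; 0/10/3/9/7
#1 xori  r4, r1, 3 ; 0/10/3/9/9
#2 add  r3, r4, r0 ; 0/10/3/9/9
#3 beq  r0, r1, L9 ; 0/10/3/9/9 ; →fallthru
#4 slt  r1, r0, r4 ; 0/1/3/9/9
#5 slt  r0, r0, r1 ; 0/1/3/9/9
#6 ori   r0, r3, 0 ; 0/1/3/9/9
#7 xor  r4, r2, r1 ; 0/1/3/9/2
#8 bne  r0, r1, L11 ; 0/1/3/9/2 ; →target
#9 slt  r2, r2, r2 ; 0/1/0/9/2
#11 andi  r3, r4, 14 ; 0/1/0/2/2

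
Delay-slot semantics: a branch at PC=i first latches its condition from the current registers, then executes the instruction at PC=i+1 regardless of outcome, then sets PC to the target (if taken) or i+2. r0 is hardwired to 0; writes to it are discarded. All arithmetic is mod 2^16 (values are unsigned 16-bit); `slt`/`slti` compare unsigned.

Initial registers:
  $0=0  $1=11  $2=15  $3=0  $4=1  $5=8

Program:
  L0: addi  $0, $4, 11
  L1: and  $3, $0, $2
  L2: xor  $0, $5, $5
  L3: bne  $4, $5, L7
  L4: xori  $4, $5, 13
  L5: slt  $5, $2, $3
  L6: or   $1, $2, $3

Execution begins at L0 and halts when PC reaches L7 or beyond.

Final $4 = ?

5

PC=0  addi  $0, $4, 11       | $0=0 $1=11 $2=15 $3=0 $4=1 $5=8
PC=1  and  $3, $0, $2        | $0=0 $1=11 $2=15 $3=0 $4=1 $5=8
PC=2  xor  $0, $5, $5        | $0=0 $1=11 $2=15 $3=0 $4=1 $5=8
PC=3  bne  $4, $5, L7        | $0=0 $1=11 $2=15 $3=0 $4=1 $5=8  [TAKEN]
PC=4  xori  $4, $5, 13       | $0=0 $1=11 $2=15 $3=0 $4=5 $5=8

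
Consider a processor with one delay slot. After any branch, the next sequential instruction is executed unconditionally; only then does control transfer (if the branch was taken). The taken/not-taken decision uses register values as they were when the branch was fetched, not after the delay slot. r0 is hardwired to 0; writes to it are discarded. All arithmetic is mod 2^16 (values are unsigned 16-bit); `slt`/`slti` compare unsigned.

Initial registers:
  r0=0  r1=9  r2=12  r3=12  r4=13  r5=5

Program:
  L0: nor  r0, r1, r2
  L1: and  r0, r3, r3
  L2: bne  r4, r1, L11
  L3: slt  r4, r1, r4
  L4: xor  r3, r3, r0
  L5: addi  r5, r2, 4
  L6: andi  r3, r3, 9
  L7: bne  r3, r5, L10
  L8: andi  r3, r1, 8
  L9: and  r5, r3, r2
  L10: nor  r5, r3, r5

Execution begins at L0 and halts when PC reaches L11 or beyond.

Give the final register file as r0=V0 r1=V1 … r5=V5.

#0 nor  r0, r1, r2 ; 0/9/12/12/13/5
#1 and  r0, r3, r3 ; 0/9/12/12/13/5
#2 bne  r4, r1, L11 ; 0/9/12/12/13/5 ; →target
#3 slt  r4, r1, r4 ; 0/9/12/12/1/5

r0=0 r1=9 r2=12 r3=12 r4=1 r5=5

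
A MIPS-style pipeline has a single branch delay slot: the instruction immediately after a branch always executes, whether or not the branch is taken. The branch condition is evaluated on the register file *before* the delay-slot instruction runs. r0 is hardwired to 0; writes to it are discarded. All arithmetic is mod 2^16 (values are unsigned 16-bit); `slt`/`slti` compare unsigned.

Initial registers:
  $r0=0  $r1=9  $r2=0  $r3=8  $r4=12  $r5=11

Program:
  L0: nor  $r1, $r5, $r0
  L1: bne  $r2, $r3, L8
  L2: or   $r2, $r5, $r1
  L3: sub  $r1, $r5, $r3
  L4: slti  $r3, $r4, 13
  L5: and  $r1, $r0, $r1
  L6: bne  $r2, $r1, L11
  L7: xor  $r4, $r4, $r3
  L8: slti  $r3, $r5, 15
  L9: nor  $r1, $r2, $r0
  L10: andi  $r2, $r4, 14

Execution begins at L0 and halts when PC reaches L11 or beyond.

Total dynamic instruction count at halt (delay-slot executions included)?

6

#0 nor  $r1, $r5, $r0 ; 0/65524/0/8/12/11
#1 bne  $r2, $r3, L8 ; 0/65524/0/8/12/11 ; →target
#2 or   $r2, $r5, $r1 ; 0/65524/65535/8/12/11
#8 slti  $r3, $r5, 15 ; 0/65524/65535/1/12/11
#9 nor  $r1, $r2, $r0 ; 0/0/65535/1/12/11
#10 andi  $r2, $r4, 14 ; 0/0/12/1/12/11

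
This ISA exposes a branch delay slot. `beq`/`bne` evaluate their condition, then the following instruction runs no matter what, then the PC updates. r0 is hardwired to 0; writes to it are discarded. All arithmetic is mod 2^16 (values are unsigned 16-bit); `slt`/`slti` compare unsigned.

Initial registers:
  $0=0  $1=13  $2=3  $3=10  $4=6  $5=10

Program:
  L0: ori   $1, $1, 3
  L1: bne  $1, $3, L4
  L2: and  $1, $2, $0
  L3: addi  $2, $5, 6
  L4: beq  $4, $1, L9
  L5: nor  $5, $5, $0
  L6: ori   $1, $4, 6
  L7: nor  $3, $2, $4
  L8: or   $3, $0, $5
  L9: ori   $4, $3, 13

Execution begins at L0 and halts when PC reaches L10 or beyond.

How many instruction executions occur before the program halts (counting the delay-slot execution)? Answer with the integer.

9

[0] ori   $1, $1, 3  →  {$0:0, $1:15, $2:3, $3:10, $4:6, $5:10}
[1] bne  $1, $3, L4  →  {$0:0, $1:15, $2:3, $3:10, $4:6, $5:10}  ⟨branch taken⟩
[2] and  $1, $2, $0  →  {$0:0, $1:0, $2:3, $3:10, $4:6, $5:10}
[4] beq  $4, $1, L9  →  {$0:0, $1:0, $2:3, $3:10, $4:6, $5:10}  ⟨branch fallthrough⟩
[5] nor  $5, $5, $0  →  {$0:0, $1:0, $2:3, $3:10, $4:6, $5:65525}
[6] ori   $1, $4, 6  →  {$0:0, $1:6, $2:3, $3:10, $4:6, $5:65525}
[7] nor  $3, $2, $4  →  {$0:0, $1:6, $2:3, $3:65528, $4:6, $5:65525}
[8] or   $3, $0, $5  →  {$0:0, $1:6, $2:3, $3:65525, $4:6, $5:65525}
[9] ori   $4, $3, 13  →  {$0:0, $1:6, $2:3, $3:65525, $4:65533, $5:65525}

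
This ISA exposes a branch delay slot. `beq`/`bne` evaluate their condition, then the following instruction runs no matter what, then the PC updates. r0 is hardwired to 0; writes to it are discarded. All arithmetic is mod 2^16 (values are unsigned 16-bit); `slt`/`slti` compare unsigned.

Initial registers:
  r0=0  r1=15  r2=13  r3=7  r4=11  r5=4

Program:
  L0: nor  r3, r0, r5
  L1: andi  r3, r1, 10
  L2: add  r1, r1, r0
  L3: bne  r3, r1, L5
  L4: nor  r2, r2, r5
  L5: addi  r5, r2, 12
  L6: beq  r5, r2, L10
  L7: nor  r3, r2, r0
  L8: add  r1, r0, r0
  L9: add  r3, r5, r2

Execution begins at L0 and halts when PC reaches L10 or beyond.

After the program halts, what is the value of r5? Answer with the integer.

  step pc=0: nor  r3, r0, r5  regs=(0,15,13,65531,11,4)
  step pc=1: andi  r3, r1, 10  regs=(0,15,13,10,11,4)
  step pc=2: add  r1, r1, r0  regs=(0,15,13,10,11,4)
  step pc=3: bne  r3, r1, L5  cond=T  regs=(0,15,13,10,11,4)
  step pc=4: nor  r2, r2, r5  regs=(0,15,65522,10,11,4)
  step pc=5: addi  r5, r2, 12  regs=(0,15,65522,10,11,65534)
  step pc=6: beq  r5, r2, L10  cond=F  regs=(0,15,65522,10,11,65534)
  step pc=7: nor  r3, r2, r0  regs=(0,15,65522,13,11,65534)
  step pc=8: add  r1, r0, r0  regs=(0,0,65522,13,11,65534)
  step pc=9: add  r3, r5, r2  regs=(0,0,65522,65520,11,65534)

65534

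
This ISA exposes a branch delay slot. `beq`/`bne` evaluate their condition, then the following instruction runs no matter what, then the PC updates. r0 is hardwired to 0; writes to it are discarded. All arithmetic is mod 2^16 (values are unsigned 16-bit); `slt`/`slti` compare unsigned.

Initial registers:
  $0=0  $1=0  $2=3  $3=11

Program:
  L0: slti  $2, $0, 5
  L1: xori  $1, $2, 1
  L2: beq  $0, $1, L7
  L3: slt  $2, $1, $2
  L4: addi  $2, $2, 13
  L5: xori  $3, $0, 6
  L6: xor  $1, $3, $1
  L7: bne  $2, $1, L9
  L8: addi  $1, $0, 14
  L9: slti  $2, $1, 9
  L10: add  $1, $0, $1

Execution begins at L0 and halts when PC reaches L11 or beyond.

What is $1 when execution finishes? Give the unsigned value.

14

PC=0  slti  $2, $0, 5        | $0=0 $1=0 $2=1 $3=11
PC=1  xori  $1, $2, 1        | $0=0 $1=0 $2=1 $3=11
PC=2  beq  $0, $1, L7        | $0=0 $1=0 $2=1 $3=11  [TAKEN]
PC=3  slt  $2, $1, $2        | $0=0 $1=0 $2=1 $3=11
PC=7  bne  $2, $1, L9        | $0=0 $1=0 $2=1 $3=11  [TAKEN]
PC=8  addi  $1, $0, 14       | $0=0 $1=14 $2=1 $3=11
PC=9  slti  $2, $1, 9        | $0=0 $1=14 $2=0 $3=11
PC=10 add  $1, $0, $1        | $0=0 $1=14 $2=0 $3=11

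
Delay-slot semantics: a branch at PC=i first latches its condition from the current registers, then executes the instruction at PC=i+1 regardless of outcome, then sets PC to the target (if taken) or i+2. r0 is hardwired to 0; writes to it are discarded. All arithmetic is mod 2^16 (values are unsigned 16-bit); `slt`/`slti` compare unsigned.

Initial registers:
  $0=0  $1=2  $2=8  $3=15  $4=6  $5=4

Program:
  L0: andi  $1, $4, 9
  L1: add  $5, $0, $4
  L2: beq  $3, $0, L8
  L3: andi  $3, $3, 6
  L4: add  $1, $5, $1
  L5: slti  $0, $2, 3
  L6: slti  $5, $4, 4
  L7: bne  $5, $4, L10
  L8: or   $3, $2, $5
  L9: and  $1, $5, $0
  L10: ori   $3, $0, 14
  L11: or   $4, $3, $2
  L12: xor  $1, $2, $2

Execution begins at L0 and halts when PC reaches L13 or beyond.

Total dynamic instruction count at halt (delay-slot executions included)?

  step pc=0: andi  $1, $4, 9  regs=(0,0,8,15,6,4)
  step pc=1: add  $5, $0, $4  regs=(0,0,8,15,6,6)
  step pc=2: beq  $3, $0, L8  cond=F  regs=(0,0,8,15,6,6)
  step pc=3: andi  $3, $3, 6  regs=(0,0,8,6,6,6)
  step pc=4: add  $1, $5, $1  regs=(0,6,8,6,6,6)
  step pc=5: slti  $0, $2, 3  regs=(0,6,8,6,6,6)
  step pc=6: slti  $5, $4, 4  regs=(0,6,8,6,6,0)
  step pc=7: bne  $5, $4, L10  cond=T  regs=(0,6,8,6,6,0)
  step pc=8: or   $3, $2, $5  regs=(0,6,8,8,6,0)
  step pc=10: ori   $3, $0, 14  regs=(0,6,8,14,6,0)
  step pc=11: or   $4, $3, $2  regs=(0,6,8,14,14,0)
  step pc=12: xor  $1, $2, $2  regs=(0,0,8,14,14,0)

12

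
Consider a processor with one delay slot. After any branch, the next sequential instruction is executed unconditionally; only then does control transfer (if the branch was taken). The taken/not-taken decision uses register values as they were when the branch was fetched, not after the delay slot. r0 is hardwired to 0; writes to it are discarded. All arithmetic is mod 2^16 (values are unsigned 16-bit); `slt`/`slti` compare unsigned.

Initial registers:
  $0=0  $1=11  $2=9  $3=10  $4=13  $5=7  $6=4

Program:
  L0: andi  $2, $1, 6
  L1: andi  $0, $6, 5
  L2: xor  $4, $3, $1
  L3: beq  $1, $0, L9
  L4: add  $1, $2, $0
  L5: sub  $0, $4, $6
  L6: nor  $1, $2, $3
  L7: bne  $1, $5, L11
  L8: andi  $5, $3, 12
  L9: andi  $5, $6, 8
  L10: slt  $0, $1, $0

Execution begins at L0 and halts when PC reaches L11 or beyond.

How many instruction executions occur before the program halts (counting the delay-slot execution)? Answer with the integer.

PC=0  andi  $2, $1, 6        | $0=0 $1=11 $2=2 $3=10 $4=13 $5=7 $6=4
PC=1  andi  $0, $6, 5        | $0=0 $1=11 $2=2 $3=10 $4=13 $5=7 $6=4
PC=2  xor  $4, $3, $1        | $0=0 $1=11 $2=2 $3=10 $4=1 $5=7 $6=4
PC=3  beq  $1, $0, L9        | $0=0 $1=11 $2=2 $3=10 $4=1 $5=7 $6=4  [not taken]
PC=4  add  $1, $2, $0        | $0=0 $1=2 $2=2 $3=10 $4=1 $5=7 $6=4
PC=5  sub  $0, $4, $6        | $0=0 $1=2 $2=2 $3=10 $4=1 $5=7 $6=4
PC=6  nor  $1, $2, $3        | $0=0 $1=65525 $2=2 $3=10 $4=1 $5=7 $6=4
PC=7  bne  $1, $5, L11       | $0=0 $1=65525 $2=2 $3=10 $4=1 $5=7 $6=4  [TAKEN]
PC=8  andi  $5, $3, 12       | $0=0 $1=65525 $2=2 $3=10 $4=1 $5=8 $6=4

9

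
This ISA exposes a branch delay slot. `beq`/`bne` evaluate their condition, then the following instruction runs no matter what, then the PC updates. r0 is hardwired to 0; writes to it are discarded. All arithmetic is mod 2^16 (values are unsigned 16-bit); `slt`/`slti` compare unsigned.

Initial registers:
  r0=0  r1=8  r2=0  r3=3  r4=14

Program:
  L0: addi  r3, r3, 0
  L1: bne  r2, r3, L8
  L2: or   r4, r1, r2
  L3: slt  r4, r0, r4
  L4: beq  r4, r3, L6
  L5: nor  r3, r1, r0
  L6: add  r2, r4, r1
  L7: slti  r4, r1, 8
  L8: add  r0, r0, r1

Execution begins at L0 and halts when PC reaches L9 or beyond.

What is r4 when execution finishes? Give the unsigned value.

PC=0  addi  r3, r3, 0        | r0=0 r1=8 r2=0 r3=3 r4=14
PC=1  bne  r2, r3, L8        | r0=0 r1=8 r2=0 r3=3 r4=14  [TAKEN]
PC=2  or   r4, r1, r2        | r0=0 r1=8 r2=0 r3=3 r4=8
PC=8  add  r0, r0, r1        | r0=0 r1=8 r2=0 r3=3 r4=8

8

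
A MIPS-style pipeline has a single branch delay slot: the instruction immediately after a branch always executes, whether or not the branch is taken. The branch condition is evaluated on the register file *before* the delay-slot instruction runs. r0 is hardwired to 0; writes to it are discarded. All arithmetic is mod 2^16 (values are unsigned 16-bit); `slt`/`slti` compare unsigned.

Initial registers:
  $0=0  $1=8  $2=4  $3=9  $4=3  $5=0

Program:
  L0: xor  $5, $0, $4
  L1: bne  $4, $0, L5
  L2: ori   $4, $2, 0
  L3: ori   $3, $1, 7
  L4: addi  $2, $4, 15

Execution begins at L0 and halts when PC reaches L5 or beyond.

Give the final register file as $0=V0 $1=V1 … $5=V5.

$0=0 $1=8 $2=4 $3=9 $4=4 $5=3

PC=0  xor  $5, $0, $4        | $0=0 $1=8 $2=4 $3=9 $4=3 $5=3
PC=1  bne  $4, $0, L5        | $0=0 $1=8 $2=4 $3=9 $4=3 $5=3  [TAKEN]
PC=2  ori   $4, $2, 0        | $0=0 $1=8 $2=4 $3=9 $4=4 $5=3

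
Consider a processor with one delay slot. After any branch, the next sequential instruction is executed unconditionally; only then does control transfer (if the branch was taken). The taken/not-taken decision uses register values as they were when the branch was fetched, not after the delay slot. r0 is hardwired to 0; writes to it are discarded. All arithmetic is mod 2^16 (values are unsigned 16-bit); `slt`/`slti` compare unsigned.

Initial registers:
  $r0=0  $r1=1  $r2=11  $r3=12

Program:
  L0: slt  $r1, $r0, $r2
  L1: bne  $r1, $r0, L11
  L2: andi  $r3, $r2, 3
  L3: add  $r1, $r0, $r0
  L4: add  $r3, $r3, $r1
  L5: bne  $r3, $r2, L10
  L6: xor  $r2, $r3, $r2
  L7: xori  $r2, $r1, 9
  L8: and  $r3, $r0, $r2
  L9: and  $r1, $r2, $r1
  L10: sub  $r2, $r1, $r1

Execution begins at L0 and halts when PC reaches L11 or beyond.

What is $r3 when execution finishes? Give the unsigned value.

3

#0 slt  $r1, $r0, $r2 ; 0/1/11/12
#1 bne  $r1, $r0, L11 ; 0/1/11/12 ; →target
#2 andi  $r3, $r2, 3 ; 0/1/11/3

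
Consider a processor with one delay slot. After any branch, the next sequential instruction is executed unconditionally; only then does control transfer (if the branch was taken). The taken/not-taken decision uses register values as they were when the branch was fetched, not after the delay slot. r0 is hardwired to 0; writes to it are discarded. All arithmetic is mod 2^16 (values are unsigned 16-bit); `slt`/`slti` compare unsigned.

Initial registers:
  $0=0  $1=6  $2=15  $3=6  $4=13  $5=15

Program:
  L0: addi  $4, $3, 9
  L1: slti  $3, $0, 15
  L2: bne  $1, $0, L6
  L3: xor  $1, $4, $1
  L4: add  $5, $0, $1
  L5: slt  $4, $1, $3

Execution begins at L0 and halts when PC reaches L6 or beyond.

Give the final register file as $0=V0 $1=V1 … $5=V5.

$0=0 $1=9 $2=15 $3=1 $4=15 $5=15

[0] addi  $4, $3, 9  →  {$0:0, $1:6, $2:15, $3:6, $4:15, $5:15}
[1] slti  $3, $0, 15  →  {$0:0, $1:6, $2:15, $3:1, $4:15, $5:15}
[2] bne  $1, $0, L6  →  {$0:0, $1:6, $2:15, $3:1, $4:15, $5:15}  ⟨branch taken⟩
[3] xor  $1, $4, $1  →  {$0:0, $1:9, $2:15, $3:1, $4:15, $5:15}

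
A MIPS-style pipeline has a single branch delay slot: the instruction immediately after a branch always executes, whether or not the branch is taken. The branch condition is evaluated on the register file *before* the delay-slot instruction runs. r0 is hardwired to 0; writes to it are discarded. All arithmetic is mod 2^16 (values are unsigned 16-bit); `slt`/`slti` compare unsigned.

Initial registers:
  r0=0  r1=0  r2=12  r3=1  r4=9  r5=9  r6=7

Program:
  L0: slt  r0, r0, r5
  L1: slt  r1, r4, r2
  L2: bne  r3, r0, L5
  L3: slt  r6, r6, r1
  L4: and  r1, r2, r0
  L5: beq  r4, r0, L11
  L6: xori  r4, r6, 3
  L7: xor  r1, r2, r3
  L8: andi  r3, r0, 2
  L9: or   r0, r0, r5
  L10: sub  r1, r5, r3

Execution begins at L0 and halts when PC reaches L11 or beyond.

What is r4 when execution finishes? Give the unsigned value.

3

PC=0  slt  r0, r0, r5        | r0=0 r1=0 r2=12 r3=1 r4=9 r5=9 r6=7
PC=1  slt  r1, r4, r2        | r0=0 r1=1 r2=12 r3=1 r4=9 r5=9 r6=7
PC=2  bne  r3, r0, L5        | r0=0 r1=1 r2=12 r3=1 r4=9 r5=9 r6=7  [TAKEN]
PC=3  slt  r6, r6, r1        | r0=0 r1=1 r2=12 r3=1 r4=9 r5=9 r6=0
PC=5  beq  r4, r0, L11       | r0=0 r1=1 r2=12 r3=1 r4=9 r5=9 r6=0  [not taken]
PC=6  xori  r4, r6, 3        | r0=0 r1=1 r2=12 r3=1 r4=3 r5=9 r6=0
PC=7  xor  r1, r2, r3        | r0=0 r1=13 r2=12 r3=1 r4=3 r5=9 r6=0
PC=8  andi  r3, r0, 2        | r0=0 r1=13 r2=12 r3=0 r4=3 r5=9 r6=0
PC=9  or   r0, r0, r5        | r0=0 r1=13 r2=12 r3=0 r4=3 r5=9 r6=0
PC=10 sub  r1, r5, r3        | r0=0 r1=9 r2=12 r3=0 r4=3 r5=9 r6=0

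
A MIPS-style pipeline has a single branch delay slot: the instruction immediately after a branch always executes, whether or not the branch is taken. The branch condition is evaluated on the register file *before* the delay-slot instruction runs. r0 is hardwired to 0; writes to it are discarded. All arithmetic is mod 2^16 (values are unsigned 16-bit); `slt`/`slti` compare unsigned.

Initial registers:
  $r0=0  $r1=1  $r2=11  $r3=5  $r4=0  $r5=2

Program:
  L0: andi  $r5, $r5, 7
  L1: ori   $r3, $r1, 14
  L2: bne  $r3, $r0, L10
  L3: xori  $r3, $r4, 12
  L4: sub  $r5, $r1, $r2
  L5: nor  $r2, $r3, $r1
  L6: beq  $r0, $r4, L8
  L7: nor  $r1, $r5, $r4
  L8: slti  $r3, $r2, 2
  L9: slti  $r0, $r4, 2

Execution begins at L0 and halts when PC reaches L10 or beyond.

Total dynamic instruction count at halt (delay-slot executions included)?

  step pc=0: andi  $r5, $r5, 7  regs=(0,1,11,5,0,2)
  step pc=1: ori   $r3, $r1, 14  regs=(0,1,11,15,0,2)
  step pc=2: bne  $r3, $r0, L10  cond=T  regs=(0,1,11,15,0,2)
  step pc=3: xori  $r3, $r4, 12  regs=(0,1,11,12,0,2)

4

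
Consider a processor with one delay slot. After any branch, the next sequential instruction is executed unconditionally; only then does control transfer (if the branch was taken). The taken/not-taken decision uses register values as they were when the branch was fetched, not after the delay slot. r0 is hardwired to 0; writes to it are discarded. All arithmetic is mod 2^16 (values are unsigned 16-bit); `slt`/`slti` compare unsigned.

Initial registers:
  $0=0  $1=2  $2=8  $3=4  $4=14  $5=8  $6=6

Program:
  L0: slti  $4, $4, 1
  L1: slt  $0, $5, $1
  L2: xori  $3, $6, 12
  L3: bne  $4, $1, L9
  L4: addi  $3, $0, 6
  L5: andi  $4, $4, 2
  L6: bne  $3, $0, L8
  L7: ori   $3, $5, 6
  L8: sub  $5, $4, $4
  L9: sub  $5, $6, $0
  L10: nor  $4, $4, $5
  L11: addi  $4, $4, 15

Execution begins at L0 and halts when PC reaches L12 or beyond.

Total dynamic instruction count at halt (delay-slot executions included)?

8

  step pc=0: slti  $4, $4, 1  regs=(0,2,8,4,0,8,6)
  step pc=1: slt  $0, $5, $1  regs=(0,2,8,4,0,8,6)
  step pc=2: xori  $3, $6, 12  regs=(0,2,8,10,0,8,6)
  step pc=3: bne  $4, $1, L9  cond=T  regs=(0,2,8,10,0,8,6)
  step pc=4: addi  $3, $0, 6  regs=(0,2,8,6,0,8,6)
  step pc=9: sub  $5, $6, $0  regs=(0,2,8,6,0,6,6)
  step pc=10: nor  $4, $4, $5  regs=(0,2,8,6,65529,6,6)
  step pc=11: addi  $4, $4, 15  regs=(0,2,8,6,8,6,6)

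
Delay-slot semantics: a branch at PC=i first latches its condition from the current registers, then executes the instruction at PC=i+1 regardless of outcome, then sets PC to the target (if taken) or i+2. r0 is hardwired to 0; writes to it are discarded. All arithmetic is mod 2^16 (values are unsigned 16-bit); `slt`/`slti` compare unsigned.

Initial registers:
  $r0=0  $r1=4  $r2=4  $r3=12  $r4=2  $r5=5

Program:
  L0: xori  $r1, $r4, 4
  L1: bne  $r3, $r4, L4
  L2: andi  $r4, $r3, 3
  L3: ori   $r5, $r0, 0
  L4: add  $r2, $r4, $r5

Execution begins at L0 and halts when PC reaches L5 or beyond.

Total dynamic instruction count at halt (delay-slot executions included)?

  step pc=0: xori  $r1, $r4, 4  regs=(0,6,4,12,2,5)
  step pc=1: bne  $r3, $r4, L4  cond=T  regs=(0,6,4,12,2,5)
  step pc=2: andi  $r4, $r3, 3  regs=(0,6,4,12,0,5)
  step pc=4: add  $r2, $r4, $r5  regs=(0,6,5,12,0,5)

4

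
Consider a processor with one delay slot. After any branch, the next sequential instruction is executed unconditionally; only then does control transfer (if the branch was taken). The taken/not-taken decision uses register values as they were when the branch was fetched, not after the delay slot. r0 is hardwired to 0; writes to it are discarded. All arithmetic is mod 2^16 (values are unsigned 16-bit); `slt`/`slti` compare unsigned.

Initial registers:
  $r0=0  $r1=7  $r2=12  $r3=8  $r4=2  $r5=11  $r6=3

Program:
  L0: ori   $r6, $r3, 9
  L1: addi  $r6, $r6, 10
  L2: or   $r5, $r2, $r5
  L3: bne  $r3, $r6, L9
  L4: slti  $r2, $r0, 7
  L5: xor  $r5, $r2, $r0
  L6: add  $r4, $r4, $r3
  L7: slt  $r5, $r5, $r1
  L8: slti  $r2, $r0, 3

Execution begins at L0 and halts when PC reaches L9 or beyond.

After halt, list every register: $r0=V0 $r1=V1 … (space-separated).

[0] ori   $r6, $r3, 9  →  {$r0:0, $r1:7, $r2:12, $r3:8, $r4:2, $r5:11, $r6:9}
[1] addi  $r6, $r6, 10  →  {$r0:0, $r1:7, $r2:12, $r3:8, $r4:2, $r5:11, $r6:19}
[2] or   $r5, $r2, $r5  →  {$r0:0, $r1:7, $r2:12, $r3:8, $r4:2, $r5:15, $r6:19}
[3] bne  $r3, $r6, L9  →  {$r0:0, $r1:7, $r2:12, $r3:8, $r4:2, $r5:15, $r6:19}  ⟨branch taken⟩
[4] slti  $r2, $r0, 7  →  {$r0:0, $r1:7, $r2:1, $r3:8, $r4:2, $r5:15, $r6:19}

$r0=0 $r1=7 $r2=1 $r3=8 $r4=2 $r5=15 $r6=19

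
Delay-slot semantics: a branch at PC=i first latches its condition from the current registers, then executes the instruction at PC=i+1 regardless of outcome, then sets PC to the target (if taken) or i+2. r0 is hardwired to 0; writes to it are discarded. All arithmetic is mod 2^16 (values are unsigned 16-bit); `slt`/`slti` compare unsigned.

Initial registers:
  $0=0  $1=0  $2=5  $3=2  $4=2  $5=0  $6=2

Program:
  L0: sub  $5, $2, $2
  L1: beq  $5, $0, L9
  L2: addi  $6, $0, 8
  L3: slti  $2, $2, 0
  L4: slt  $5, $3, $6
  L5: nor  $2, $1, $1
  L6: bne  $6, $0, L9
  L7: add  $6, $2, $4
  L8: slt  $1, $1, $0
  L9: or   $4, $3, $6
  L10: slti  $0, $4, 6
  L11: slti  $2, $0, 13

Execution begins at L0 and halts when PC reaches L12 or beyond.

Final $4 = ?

#0 sub  $5, $2, $2 ; 0/0/5/2/2/0/2
#1 beq  $5, $0, L9 ; 0/0/5/2/2/0/2 ; →target
#2 addi  $6, $0, 8 ; 0/0/5/2/2/0/8
#9 or   $4, $3, $6 ; 0/0/5/2/10/0/8
#10 slti  $0, $4, 6 ; 0/0/5/2/10/0/8
#11 slti  $2, $0, 13 ; 0/0/1/2/10/0/8

10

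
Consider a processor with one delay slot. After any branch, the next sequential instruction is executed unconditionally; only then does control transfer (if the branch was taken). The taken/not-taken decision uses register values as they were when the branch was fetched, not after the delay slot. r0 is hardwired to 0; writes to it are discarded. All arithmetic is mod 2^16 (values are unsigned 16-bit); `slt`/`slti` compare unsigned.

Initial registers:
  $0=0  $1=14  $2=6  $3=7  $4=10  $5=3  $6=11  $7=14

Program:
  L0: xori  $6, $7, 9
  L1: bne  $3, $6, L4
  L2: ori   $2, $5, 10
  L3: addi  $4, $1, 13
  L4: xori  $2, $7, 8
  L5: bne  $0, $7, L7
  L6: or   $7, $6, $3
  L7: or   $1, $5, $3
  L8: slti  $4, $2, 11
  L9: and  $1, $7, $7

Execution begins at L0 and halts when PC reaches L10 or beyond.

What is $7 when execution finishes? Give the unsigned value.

  step pc=0: xori  $6, $7, 9  regs=(0,14,6,7,10,3,7,14)
  step pc=1: bne  $3, $6, L4  cond=F  regs=(0,14,6,7,10,3,7,14)
  step pc=2: ori   $2, $5, 10  regs=(0,14,11,7,10,3,7,14)
  step pc=3: addi  $4, $1, 13  regs=(0,14,11,7,27,3,7,14)
  step pc=4: xori  $2, $7, 8  regs=(0,14,6,7,27,3,7,14)
  step pc=5: bne  $0, $7, L7  cond=T  regs=(0,14,6,7,27,3,7,14)
  step pc=6: or   $7, $6, $3  regs=(0,14,6,7,27,3,7,7)
  step pc=7: or   $1, $5, $3  regs=(0,7,6,7,27,3,7,7)
  step pc=8: slti  $4, $2, 11  regs=(0,7,6,7,1,3,7,7)
  step pc=9: and  $1, $7, $7  regs=(0,7,6,7,1,3,7,7)

7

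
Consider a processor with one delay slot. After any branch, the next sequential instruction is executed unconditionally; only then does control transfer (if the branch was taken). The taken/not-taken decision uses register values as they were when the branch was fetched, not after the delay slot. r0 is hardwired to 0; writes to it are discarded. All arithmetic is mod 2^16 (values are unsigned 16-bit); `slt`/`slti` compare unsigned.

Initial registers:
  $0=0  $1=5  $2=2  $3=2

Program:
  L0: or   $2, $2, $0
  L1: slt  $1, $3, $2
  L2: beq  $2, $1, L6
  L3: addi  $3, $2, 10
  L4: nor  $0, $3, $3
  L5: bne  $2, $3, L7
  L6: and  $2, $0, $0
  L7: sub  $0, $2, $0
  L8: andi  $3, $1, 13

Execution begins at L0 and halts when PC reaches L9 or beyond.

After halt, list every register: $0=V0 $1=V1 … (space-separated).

$0=0 $1=0 $2=0 $3=0

[0] or   $2, $2, $0  →  {$0:0, $1:5, $2:2, $3:2}
[1] slt  $1, $3, $2  →  {$0:0, $1:0, $2:2, $3:2}
[2] beq  $2, $1, L6  →  {$0:0, $1:0, $2:2, $3:2}  ⟨branch fallthrough⟩
[3] addi  $3, $2, 10  →  {$0:0, $1:0, $2:2, $3:12}
[4] nor  $0, $3, $3  →  {$0:0, $1:0, $2:2, $3:12}
[5] bne  $2, $3, L7  →  {$0:0, $1:0, $2:2, $3:12}  ⟨branch taken⟩
[6] and  $2, $0, $0  →  {$0:0, $1:0, $2:0, $3:12}
[7] sub  $0, $2, $0  →  {$0:0, $1:0, $2:0, $3:12}
[8] andi  $3, $1, 13  →  {$0:0, $1:0, $2:0, $3:0}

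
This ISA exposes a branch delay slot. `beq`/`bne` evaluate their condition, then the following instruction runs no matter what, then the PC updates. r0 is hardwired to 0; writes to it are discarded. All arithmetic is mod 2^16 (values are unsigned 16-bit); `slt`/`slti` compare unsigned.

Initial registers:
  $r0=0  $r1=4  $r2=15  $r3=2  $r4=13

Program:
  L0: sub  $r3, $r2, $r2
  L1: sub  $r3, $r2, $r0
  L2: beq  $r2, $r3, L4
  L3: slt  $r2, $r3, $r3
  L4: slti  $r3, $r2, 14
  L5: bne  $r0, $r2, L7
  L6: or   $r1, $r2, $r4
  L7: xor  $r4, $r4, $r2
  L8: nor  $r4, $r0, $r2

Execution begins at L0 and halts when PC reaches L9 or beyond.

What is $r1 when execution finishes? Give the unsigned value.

  step pc=0: sub  $r3, $r2, $r2  regs=(0,4,15,0,13)
  step pc=1: sub  $r3, $r2, $r0  regs=(0,4,15,15,13)
  step pc=2: beq  $r2, $r3, L4  cond=T  regs=(0,4,15,15,13)
  step pc=3: slt  $r2, $r3, $r3  regs=(0,4,0,15,13)
  step pc=4: slti  $r3, $r2, 14  regs=(0,4,0,1,13)
  step pc=5: bne  $r0, $r2, L7  cond=F  regs=(0,4,0,1,13)
  step pc=6: or   $r1, $r2, $r4  regs=(0,13,0,1,13)
  step pc=7: xor  $r4, $r4, $r2  regs=(0,13,0,1,13)
  step pc=8: nor  $r4, $r0, $r2  regs=(0,13,0,1,65535)

13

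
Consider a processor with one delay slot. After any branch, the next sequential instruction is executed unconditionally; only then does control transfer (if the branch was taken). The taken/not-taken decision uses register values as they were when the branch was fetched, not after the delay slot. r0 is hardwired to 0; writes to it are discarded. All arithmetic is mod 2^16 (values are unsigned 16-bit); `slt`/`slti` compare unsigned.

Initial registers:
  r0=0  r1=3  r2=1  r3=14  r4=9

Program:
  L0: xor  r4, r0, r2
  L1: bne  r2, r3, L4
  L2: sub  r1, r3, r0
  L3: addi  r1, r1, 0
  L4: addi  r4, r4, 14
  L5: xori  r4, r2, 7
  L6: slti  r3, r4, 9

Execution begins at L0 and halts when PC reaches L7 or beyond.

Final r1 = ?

[0] xor  r4, r0, r2  →  {r0:0, r1:3, r2:1, r3:14, r4:1}
[1] bne  r2, r3, L4  →  {r0:0, r1:3, r2:1, r3:14, r4:1}  ⟨branch taken⟩
[2] sub  r1, r3, r0  →  {r0:0, r1:14, r2:1, r3:14, r4:1}
[4] addi  r4, r4, 14  →  {r0:0, r1:14, r2:1, r3:14, r4:15}
[5] xori  r4, r2, 7  →  {r0:0, r1:14, r2:1, r3:14, r4:6}
[6] slti  r3, r4, 9  →  {r0:0, r1:14, r2:1, r3:1, r4:6}

14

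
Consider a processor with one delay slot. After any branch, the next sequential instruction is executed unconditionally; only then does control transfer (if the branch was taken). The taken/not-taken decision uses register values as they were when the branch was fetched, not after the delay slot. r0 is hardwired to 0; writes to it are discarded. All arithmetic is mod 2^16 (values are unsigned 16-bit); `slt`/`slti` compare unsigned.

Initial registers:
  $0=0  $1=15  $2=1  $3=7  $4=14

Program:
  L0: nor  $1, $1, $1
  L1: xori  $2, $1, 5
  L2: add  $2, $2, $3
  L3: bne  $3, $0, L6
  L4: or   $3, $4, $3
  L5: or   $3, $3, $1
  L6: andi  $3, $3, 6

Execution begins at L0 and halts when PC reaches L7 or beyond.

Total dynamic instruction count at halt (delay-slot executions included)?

PC=0  nor  $1, $1, $1        | $0=0 $1=65520 $2=1 $3=7 $4=14
PC=1  xori  $2, $1, 5        | $0=0 $1=65520 $2=65525 $3=7 $4=14
PC=2  add  $2, $2, $3        | $0=0 $1=65520 $2=65532 $3=7 $4=14
PC=3  bne  $3, $0, L6        | $0=0 $1=65520 $2=65532 $3=7 $4=14  [TAKEN]
PC=4  or   $3, $4, $3        | $0=0 $1=65520 $2=65532 $3=15 $4=14
PC=6  andi  $3, $3, 6        | $0=0 $1=65520 $2=65532 $3=6 $4=14

6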